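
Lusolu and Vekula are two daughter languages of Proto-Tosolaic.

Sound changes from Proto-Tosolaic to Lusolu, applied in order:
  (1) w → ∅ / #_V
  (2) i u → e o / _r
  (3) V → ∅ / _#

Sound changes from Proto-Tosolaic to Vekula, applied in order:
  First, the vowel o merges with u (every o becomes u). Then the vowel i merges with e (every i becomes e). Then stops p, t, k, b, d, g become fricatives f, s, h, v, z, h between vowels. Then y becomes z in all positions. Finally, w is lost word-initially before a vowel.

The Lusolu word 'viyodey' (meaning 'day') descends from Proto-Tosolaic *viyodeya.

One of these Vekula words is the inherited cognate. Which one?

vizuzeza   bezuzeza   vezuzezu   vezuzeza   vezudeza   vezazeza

Vekula: *viyodeya > viyudeya > veyudeya > veyuzeya > vezuzeza  (by vowel merger, vowel merger, intervocalic lenition, unconditioned shift)
Only 'vezuzeza' matches the regular Vekula development of *viyodeya.

vezuzeza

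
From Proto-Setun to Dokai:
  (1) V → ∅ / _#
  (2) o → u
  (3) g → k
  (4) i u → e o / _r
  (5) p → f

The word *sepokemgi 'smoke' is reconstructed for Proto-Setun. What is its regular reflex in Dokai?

Dokai: start from *sepokemgi.
  rule 1 (apocope): sepokemgi → sepokemg
  rule 2 (vowel merger): sepokemg → sepukemg
  rule 3 (unconditioned shift): sepukemg → sepukemk
  rule 4: no change — sepukemk
  rule 5 (unconditioned shift): sepukemk → sefukemk
  ⇒ Dokai sefukemk

sefukemk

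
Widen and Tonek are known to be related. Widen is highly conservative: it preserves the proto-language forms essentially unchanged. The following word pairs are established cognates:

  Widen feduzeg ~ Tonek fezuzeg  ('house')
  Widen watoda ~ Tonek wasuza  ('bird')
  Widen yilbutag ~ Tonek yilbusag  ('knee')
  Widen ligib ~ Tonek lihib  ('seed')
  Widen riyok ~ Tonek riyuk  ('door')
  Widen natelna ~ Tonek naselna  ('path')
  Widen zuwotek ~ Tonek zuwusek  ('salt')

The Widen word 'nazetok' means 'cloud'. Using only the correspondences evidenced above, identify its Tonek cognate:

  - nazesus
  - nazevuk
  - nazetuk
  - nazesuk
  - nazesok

nazesuk

watoda ~ wasuza — Widen t corresponds to Tonek s between vowels (before a back vowel).
watoda ~ wasuza, riyok ~ riyuk — Widen o corresponds to Tonek u after a consonant, before a consonant other than r, m, n, p, b, f, v.
Applying these to Widen 'nazetok':
  nazetok → nazesok   (t→s between vowels (before a back vowel))
  nazesok → nazesuk   (o→u after a consonant, before a consonant other than r, m, n, p, b, f, v)
So the Tonek cognate is 'nazesuk'.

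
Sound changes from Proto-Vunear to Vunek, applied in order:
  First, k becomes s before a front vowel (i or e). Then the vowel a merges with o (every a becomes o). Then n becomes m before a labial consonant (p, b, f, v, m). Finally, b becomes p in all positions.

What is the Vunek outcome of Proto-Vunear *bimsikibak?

pimsisipok

Vunek: *bimsikibak > bimsisibak > bimsisibok > pimsisipok  (by palatalisation, vowel merger, unconditioned shift)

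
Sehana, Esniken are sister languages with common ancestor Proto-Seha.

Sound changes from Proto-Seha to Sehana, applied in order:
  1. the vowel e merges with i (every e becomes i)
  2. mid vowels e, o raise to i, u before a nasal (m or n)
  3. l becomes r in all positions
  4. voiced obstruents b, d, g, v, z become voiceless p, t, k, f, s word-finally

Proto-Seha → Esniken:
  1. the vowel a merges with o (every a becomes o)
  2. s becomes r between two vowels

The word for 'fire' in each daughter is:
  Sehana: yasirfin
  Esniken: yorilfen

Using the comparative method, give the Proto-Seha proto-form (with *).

*yasilfen

Position 7: Sehana has i, Esniken has e. Esniken preserves e here (none of its changes turn any other segment into e), so the proto-segment is *e.
Position 3: Sehana has s, Esniken has r. Taking the neighbouring segments as reconstructed: Sehana s can only go back to *s; Esniken r could go back to *s or *r — the one source consistent with every daughter is *s.
Position 2: Sehana has a, Esniken has o. Sehana preserves a here (none of its changes turn any other segment into a), so the proto-segment is *a.
Continuing position by position gives *yasilfen; check it forward:
Sehana: start from *yasilfen.
  rule 1 (vowel merger): yasilfen → yasilfin
  rule 2: no change — yasilfin
  rule 3 (unconditioned shift): yasilfin → yasirfin
  rule 4: no change — yasirfin
  ⇒ Sehana yasirfin
Esniken: start from *yasilfen.
  rule 1 (vowel merger): yasilfen → yosilfen
  rule 2 (rhotacism): yosilfen → yorilfen
  ⇒ Esniken yorilfen
Only *yasilfen yields all of Sehana yasirfin, Esniken yorilfen.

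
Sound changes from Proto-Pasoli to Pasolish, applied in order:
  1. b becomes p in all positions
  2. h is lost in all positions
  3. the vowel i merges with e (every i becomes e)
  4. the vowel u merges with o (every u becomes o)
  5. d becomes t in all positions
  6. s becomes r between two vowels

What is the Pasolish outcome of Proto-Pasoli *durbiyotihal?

torpeyoteal

Pasolish: start from *durbiyotihal.
  rule 1 (unconditioned shift): durbiyotihal → durpiyotihal
  rule 2 (h-loss): durpiyotihal → durpiyotial
  rule 3 (vowel merger): durpiyotial → durpeyoteal
  rule 4 (vowel merger): durpeyoteal → dorpeyoteal
  rule 5 (unconditioned shift): dorpeyoteal → torpeyoteal
  rule 6: no change — torpeyoteal
  ⇒ Pasolish torpeyoteal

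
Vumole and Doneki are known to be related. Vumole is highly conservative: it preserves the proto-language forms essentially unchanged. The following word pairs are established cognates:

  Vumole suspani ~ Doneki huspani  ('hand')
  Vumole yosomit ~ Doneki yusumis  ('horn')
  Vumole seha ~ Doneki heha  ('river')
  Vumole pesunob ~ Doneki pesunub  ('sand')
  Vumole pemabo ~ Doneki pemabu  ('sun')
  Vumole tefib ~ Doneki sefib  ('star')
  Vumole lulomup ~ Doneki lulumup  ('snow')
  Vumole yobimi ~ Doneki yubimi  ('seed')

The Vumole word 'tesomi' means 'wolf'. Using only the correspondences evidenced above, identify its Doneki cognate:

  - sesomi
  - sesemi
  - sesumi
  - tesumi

tefib ~ sefib — Vumole t corresponds to Doneki s word-initially before a front vowel.
yosomit ~ yusumis, lulomup ~ lulumup — Vumole o corresponds to Doneki u after a consonant, before a nasal.
Applying these to Vumole 'tesomi':
  tesomi → sesomi   (t→s word-initially before a front vowel)
  sesomi → sesumi   (o→u after a consonant, before a nasal)
So the Doneki cognate is 'sesumi'.

sesumi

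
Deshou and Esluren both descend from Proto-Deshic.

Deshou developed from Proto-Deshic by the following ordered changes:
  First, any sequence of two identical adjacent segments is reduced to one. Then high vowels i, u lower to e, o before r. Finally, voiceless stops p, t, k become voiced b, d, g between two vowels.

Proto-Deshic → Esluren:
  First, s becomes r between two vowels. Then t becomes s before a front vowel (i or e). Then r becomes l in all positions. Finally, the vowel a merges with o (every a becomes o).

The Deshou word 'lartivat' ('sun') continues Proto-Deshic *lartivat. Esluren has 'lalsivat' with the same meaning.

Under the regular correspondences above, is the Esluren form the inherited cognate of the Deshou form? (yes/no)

Derive the expected Esluren reflex of *lartivat:
Esluren: *lartivat
  lartivat (rule 1 does not apply)
  lartivat → larsivat   [palatalisation]
  larsivat → lalsivat   [unconditioned shift]
  lalsivat → lolsivot   [vowel merger]
  giving Esluren lolsivot.
The regular Esluren reflex would be 'lolsivot', but the attested form is 'lalsivat'. The correspondence is irregular, so they are not cognates (the Esluren form has a different source).

no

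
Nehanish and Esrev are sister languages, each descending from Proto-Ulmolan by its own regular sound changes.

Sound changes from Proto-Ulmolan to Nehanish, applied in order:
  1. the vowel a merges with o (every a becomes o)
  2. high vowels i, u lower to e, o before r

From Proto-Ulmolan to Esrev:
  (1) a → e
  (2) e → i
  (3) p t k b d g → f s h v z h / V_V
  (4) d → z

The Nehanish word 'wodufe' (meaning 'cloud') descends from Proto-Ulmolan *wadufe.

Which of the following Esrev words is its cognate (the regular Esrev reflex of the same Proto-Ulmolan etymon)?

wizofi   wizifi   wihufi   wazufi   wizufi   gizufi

wizufi

Esrev: *wadufe > wedufe > widufi > wizufi  (by vowel merger, vowel merger, intervocalic lenition)
Only 'wizufi' matches the regular Esrev development of *wadufe.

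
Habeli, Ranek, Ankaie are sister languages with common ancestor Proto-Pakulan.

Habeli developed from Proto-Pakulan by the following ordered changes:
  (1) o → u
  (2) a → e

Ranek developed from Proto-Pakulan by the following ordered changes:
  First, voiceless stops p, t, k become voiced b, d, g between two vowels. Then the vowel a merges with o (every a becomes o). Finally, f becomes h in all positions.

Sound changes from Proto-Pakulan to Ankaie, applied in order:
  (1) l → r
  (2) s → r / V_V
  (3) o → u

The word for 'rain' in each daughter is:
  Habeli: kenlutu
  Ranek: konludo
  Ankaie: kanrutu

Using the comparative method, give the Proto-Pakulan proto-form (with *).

*kanluto

Position 7: Habeli has u, Ranek has o, Ankaie has u. Taking the neighbouring segments as reconstructed: Habeli u could go back to *o or *u; Ranek o could go back to *a or *o; Ankaie u could go back to *o or *u — the one source consistent with every daughter is *o.
Position 2: Habeli has e, Ranek has o, Ankaie has a. Ankaie preserves a here (none of its changes turn any other segment into a), so the proto-segment is *a.
Verify the candidate proto-form against each daughter:
Habeli: start from *kanluto.
  rule 1 (vowel merger): kanluto → kanlutu
  rule 2 (vowel merger): kanlutu → kenlutu
  ⇒ Habeli kenlutu
Ranek: *kanluto
  kanluto → kanludo   [intervocalic voicing]
  kanludo → konludo   [vowel merger]
  konludo (rule 3 does not apply)
  giving Ranek konludo.
Ankaie: start from *kanluto.
  rule 1 (unconditioned shift): kanluto → kanruto
  rule 2: no change — kanruto
  rule 3 (vowel merger): kanruto → kanrutu
  ⇒ Ankaie kanrutu
Only *kanluto yields all of Habeli kenlutu, Ranek konludo, Ankaie kanrutu.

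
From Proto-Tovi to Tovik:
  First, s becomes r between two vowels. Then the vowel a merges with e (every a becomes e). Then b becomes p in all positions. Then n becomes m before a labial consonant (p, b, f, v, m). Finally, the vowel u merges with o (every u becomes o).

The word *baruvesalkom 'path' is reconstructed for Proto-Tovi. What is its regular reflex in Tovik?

Tovik: *baruvesalkom
  baruvesalkom → baruveralkom   [rhotacism]
  baruveralkom → beruverelkom   [vowel merger]
  beruverelkom → peruverelkom   [unconditioned shift]
  peruverelkom (rule 4 does not apply)
  peruverelkom → peroverelkom   [vowel merger]
  giving Tovik peroverelkom.

peroverelkom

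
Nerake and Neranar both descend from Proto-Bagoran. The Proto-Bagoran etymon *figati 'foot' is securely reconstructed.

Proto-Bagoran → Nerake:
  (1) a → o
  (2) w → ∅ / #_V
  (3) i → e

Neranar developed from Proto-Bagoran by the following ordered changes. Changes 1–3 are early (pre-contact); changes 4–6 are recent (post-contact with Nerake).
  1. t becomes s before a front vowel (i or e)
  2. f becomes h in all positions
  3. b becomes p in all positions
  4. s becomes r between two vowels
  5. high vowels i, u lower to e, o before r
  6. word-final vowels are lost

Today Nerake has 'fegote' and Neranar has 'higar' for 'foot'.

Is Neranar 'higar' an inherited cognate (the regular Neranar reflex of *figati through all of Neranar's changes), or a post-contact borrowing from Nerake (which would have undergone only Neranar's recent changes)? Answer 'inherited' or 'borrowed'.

If inherited, *figati would pass through all of Neranar's changes:
Neranar: start from *figati.
  rule 1 (palatalisation): figati → figasi
  rule 2 (unconditioned shift): figasi → higasi
  rule 3: no change — higasi
  rule 4 (rhotacism): higasi → higari
  rule 5: no change — higari
  rule 6 (apocope): higari → higar
  ⇒ Neranar higar
If borrowed from Nerake 'fegote' after the early changes, it would undergo only the recent ones:
  rule 4 (rhotacism): no change (fegote)
  rule 5 (pre-rhotic lowering): no change (fegote)
  rule 6 (apocope): fegote → fegot
  ⇒ as a loan: fegot
Neranar 'higar' matches the inherited outcome exactly, so it is an inherited cognate, not a loan.

inherited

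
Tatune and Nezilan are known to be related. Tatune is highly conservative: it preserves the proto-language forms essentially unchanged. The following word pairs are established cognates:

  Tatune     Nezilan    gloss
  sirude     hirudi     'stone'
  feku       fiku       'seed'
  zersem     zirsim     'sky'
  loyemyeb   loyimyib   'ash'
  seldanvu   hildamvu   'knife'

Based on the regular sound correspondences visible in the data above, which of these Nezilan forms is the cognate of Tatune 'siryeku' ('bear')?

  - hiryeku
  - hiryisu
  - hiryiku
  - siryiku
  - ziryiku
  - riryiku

sirude ~ hirudi — Tatune s corresponds to Nezilan h word-initially before a front vowel.
feku ~ fiku, seldanvu ~ hildamvu — Tatune e corresponds to Nezilan i after a consonant, before a consonant other than r, m, n, p, b, f, v.
Applying these to Tatune 'siryeku':
  siryeku → hiryeku   (s→h word-initially before a front vowel)
  hiryeku → hiryiku   (e→i after a consonant, before a consonant other than r, m, n, p, b, f, v)
So the Nezilan cognate is 'hiryiku'.

hiryiku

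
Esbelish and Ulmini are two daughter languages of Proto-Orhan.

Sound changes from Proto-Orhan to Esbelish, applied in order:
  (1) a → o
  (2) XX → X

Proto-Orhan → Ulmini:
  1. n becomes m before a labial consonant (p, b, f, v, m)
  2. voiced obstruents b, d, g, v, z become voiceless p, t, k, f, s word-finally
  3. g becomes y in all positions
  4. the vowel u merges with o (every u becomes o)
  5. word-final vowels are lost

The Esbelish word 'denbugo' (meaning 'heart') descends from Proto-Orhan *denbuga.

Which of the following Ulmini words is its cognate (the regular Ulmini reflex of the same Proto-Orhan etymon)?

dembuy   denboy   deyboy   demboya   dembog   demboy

demboy

Ulmini: *denbuga > dembuga > dembuya > demboya > demboy  (by nasal place assimilation, unconditioned shift, vowel merger, apocope)
Only 'demboy' matches the regular Ulmini development of *denbuga.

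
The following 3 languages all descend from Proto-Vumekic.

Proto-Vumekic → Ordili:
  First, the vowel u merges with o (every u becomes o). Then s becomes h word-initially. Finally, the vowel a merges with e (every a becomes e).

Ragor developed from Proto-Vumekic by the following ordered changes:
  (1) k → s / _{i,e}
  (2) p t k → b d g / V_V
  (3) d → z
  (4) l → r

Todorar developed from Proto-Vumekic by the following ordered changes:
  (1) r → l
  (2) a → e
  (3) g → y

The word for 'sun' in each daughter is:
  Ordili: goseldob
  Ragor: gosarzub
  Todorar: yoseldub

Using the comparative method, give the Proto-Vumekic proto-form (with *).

Position 5: Ordili has l, Ragor has r, Todorar has l. Ordili preserves l here (none of its changes turn any other segment into l), so the proto-segment is *l.
Position 7: Ordili has o, Ragor has u, Todorar has u. Ragor preserves u here (none of its changes turn any other segment into u), so the proto-segment is *u.
This points to *gosaldub. Verify forward in each daughter:
Ordili: *gosaldub
  gosaldub → gosaldob   [vowel merger]
  gosaldob (rule 2 does not apply)
  gosaldob → goseldob   [vowel merger]
  giving Ordili goseldob.
Ragor: start from *gosaldub.
  rule 1: no change — gosaldub
  rule 2: no change — gosaldub
  rule 3 (unconditioned shift): gosaldub → gosalzub
  rule 4 (unconditioned shift): gosalzub → gosarzub
  ⇒ Ragor gosarzub
Todorar: start from *gosaldub.
  rule 1: no change — gosaldub
  rule 2 (vowel merger): gosaldub → goseldub
  rule 3 (unconditioned shift): goseldub → yoseldub
  ⇒ Todorar yoseldub
Only *gosaldub yields all of Ordili goseldob, Ragor gosarzub, Todorar yoseldub.

*gosaldub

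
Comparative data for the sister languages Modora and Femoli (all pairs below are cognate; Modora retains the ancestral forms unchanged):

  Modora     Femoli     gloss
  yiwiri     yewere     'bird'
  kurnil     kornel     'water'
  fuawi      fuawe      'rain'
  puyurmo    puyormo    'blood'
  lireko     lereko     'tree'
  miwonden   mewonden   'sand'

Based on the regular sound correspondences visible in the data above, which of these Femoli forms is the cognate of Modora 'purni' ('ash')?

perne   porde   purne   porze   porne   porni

porne

kurnil ~ kornel, puyurmo ~ puyormo — Modora u corresponds to Femoli o after a consonant, before r.
yiwiri ~ yewere, fuawi ~ fuawe — Modora i corresponds to Femoli e word-finally.
Applying these to Modora 'purni':
  purni → porni   (u→o after a consonant, before r)
  porni → porne   (i→e word-finally)
So the Femoli cognate is 'porne'.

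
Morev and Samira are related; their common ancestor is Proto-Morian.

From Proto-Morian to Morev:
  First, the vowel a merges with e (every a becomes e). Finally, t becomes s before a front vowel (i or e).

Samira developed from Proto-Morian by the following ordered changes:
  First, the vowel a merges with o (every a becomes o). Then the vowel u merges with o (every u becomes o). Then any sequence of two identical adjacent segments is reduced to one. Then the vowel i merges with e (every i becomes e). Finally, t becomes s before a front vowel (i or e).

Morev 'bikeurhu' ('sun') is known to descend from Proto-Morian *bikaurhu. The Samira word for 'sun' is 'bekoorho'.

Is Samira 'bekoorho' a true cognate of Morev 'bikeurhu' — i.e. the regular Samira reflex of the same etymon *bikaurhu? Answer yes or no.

no

Derive the expected Samira reflex of *bikaurhu:
Samira: start from *bikaurhu.
  rule 1 (vowel merger): bikaurhu → bikourhu
  rule 2 (vowel merger): bikourhu → bikoorho
  rule 3 (degemination): bikoorho → bikorho
  rule 4 (vowel merger): bikorho → bekorho
  rule 5: no change — bekorho
  ⇒ Samira bekorho
The regular Samira reflex would be 'bekorho', but the attested form is 'bekoorho'. The correspondence is irregular, so they are not cognates (the Samira form has a different source).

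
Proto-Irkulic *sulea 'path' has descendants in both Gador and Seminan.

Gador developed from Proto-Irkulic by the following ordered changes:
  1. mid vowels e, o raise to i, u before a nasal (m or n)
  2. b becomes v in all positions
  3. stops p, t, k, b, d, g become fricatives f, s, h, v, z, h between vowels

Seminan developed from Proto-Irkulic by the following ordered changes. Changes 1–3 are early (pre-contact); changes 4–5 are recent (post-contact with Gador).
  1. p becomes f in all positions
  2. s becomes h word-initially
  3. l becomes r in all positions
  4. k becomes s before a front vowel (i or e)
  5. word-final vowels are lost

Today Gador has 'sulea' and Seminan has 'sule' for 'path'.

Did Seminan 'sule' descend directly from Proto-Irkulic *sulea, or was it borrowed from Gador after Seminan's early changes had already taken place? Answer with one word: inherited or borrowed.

If inherited, *sulea would pass through all of Seminan's changes:
Seminan: *sulea
  sulea (rule 1 does not apply)
  sulea → hulea   [debuccalisation]
  hulea → hurea   [unconditioned shift]
  hurea (rule 4 does not apply)
  hurea → hure   [apocope]
  giving Seminan hure.
If borrowed from Gador 'sulea' after the early changes, it would undergo only the recent ones:
  rule 4 (palatalisation): no change (sulea)
  rule 5 (apocope): sulea → sule
  ⇒ as a loan: sule
Seminan 'sule' matches the loan outcome 'sule', not the inherited 'hure' — it skipped the early Seminan changes, so it was borrowed from Gador.

borrowed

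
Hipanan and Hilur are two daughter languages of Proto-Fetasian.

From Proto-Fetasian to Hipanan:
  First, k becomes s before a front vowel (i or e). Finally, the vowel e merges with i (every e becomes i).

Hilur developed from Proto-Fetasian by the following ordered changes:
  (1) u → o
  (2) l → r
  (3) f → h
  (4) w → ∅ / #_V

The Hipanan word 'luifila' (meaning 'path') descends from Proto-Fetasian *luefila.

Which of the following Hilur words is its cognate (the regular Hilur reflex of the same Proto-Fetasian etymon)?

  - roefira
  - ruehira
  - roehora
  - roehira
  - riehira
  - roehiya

roehira

Hilur: *luefila
  luefila → loefila   [vowel merger]
  loefila → roefira   [unconditioned shift]
  roefira → roehira   [unconditioned shift]
  roehira (rule 4 does not apply)
  giving Hilur roehira.
Only 'roehira' matches the regular Hilur development of *luefila.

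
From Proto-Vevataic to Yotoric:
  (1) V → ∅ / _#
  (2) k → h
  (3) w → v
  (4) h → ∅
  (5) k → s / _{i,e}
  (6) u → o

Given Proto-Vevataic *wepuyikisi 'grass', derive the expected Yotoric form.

vepoyiis

Yotoric: *wepuyikisi > wepuyikis > wepuyihis > vepuyihis > vepuyiis > vepoyiis  (by apocope, unconditioned shift, unconditioned shift, h-loss, vowel merger)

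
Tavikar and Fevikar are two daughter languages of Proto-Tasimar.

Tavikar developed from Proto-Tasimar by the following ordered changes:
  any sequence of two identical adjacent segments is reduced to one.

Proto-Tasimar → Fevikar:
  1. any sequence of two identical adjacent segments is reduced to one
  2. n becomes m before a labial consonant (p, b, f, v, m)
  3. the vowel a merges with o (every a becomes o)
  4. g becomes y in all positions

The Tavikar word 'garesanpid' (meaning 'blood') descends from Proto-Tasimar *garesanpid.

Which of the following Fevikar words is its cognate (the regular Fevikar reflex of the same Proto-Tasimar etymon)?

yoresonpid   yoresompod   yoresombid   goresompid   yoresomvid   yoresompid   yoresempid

Fevikar: *garesanpid > garesampid > goresompid > yoresompid  (by nasal place assimilation, vowel merger, unconditioned shift)
Among the options, 'yoresompid' alone shows every Fevikar change applied in order.

yoresompid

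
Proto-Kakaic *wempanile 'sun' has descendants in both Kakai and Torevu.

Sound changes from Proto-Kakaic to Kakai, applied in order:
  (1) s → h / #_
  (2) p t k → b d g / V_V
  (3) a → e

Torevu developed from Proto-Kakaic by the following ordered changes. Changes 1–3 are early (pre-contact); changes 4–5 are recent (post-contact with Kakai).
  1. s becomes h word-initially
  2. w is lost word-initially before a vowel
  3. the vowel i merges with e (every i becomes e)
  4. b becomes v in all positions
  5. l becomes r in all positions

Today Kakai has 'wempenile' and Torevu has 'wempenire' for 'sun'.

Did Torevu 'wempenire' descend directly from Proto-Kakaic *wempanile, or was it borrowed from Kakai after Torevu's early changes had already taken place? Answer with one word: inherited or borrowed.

If inherited, *wempanile would pass through all of Torevu's changes:
Torevu: start from *wempanile.
  rule 1: no change — wempanile
  rule 2 (glide loss): wempanile → empanile
  rule 3 (vowel merger): empanile → empanele
  rule 4: no change — empanele
  rule 5 (unconditioned shift): empanele → empanere
  ⇒ Torevu empanere
If borrowed from Kakai 'wempenile' after the early changes, it would undergo only the recent ones:
  rule 4 (unconditioned shift): no change (wempenile)
  rule 5 (unconditioned shift): wempenile → wempenire
  ⇒ as a loan: wempenire
Torevu 'wempenire' matches the loan outcome 'wempenire', not the inherited 'empanere' — it skipped the early Torevu changes, so it was borrowed from Kakai.

borrowed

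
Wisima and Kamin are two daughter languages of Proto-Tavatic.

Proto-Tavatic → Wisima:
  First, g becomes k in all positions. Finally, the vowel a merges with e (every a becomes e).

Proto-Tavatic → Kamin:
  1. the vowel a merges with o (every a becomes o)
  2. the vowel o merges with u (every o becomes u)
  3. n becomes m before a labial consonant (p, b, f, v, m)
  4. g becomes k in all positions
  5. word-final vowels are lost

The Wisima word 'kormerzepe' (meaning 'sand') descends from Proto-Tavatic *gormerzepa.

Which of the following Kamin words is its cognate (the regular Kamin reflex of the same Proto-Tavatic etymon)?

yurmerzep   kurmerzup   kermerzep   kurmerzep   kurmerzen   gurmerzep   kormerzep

Kamin: start from *gormerzepa.
  rule 1 (vowel merger): gormerzepa → gormerzepo
  rule 2 (vowel merger): gormerzepo → gurmerzepu
  rule 3: no change — gurmerzepu
  rule 4 (unconditioned shift): gurmerzepu → kurmerzepu
  rule 5 (apocope): kurmerzepu → kurmerzep
  ⇒ Kamin kurmerzep
Among the options, 'kurmerzep' alone shows every Kamin change applied in order.

kurmerzep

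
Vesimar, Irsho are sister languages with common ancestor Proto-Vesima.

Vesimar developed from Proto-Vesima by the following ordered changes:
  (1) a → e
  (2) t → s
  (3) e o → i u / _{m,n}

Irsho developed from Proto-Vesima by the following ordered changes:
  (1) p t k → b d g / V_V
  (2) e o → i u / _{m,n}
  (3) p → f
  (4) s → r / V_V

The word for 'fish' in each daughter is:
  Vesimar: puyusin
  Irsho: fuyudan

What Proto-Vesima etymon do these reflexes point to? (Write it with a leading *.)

*puyutan

Position 6: Vesimar has i, Irsho has a. Irsho preserves a here (none of its changes turn any other segment into a), so the proto-segment is *a.
Position 1: Vesimar has p, Irsho has f. Vesimar preserves p here (none of its changes turn any other segment into p), so the proto-segment is *p.
Continuing position by position gives *puyutan; check it forward:
Vesimar: *puyutan
  puyutan → puyuten   [vowel merger]
  puyuten → puyusen   [unconditioned shift]
  puyusen → puyusin   [pre-nasal raising]
  giving Vesimar puyusin.
Irsho: *puyutan
  puyutan → puyudan   [intervocalic voicing]
  puyudan (rule 2 does not apply)
  puyudan → fuyudan   [unconditioned shift]
  fuyudan (rule 4 does not apply)
  giving Irsho fuyudan.
Only *puyutan yields all of Vesimar puyusin, Irsho fuyudan.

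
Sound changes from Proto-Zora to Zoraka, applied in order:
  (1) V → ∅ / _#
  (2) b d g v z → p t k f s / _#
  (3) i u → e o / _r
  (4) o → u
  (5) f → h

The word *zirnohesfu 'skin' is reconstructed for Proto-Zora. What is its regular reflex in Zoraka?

zernuhesh

Zoraka: *zirnohesfu > zirnohesf > zernohesf > zernuhesf > zernuhesh  (by apocope, pre-rhotic lowering, vowel merger, unconditioned shift)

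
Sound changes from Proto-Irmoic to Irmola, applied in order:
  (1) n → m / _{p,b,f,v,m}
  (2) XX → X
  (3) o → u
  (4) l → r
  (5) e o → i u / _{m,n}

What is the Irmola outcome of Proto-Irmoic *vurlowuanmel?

Irmola: *vurlowuanmel
  vurlowuanmel → vurlowuammel   [nasal place assimilation]
  vurlowuammel → vurlowuamel   [degemination]
  vurlowuamel → vurluwuamel   [vowel merger]
  vurluwuamel → vurruwuamer   [unconditioned shift]
  vurruwuamer (rule 5 does not apply)
  giving Irmola vurruwuamer.

vurruwuamer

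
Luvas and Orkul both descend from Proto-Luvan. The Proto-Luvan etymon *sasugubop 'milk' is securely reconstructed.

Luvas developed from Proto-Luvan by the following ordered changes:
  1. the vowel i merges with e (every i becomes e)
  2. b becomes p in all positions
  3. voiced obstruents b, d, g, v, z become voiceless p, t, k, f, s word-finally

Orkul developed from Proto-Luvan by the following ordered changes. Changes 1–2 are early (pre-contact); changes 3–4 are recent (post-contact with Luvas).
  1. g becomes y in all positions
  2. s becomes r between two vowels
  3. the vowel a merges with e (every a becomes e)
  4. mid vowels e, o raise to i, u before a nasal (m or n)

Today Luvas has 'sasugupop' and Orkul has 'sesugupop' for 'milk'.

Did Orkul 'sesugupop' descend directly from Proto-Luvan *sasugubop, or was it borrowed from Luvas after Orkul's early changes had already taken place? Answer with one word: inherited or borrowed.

borrowed

If inherited, *sasugubop would pass through all of Orkul's changes:
Orkul: *sasugubop
  sasugubop → sasuyubop   [unconditioned shift]
  sasuyubop → saruyubop   [rhotacism]
  saruyubop → seruyubop   [vowel merger]
  seruyubop (rule 4 does not apply)
  giving Orkul seruyubop.
If borrowed from Luvas 'sasugupop' after the early changes, it would undergo only the recent ones:
  rule 3 (vowel merger): sasugupop → sesugupop
  rule 4 (pre-nasal raising): no change (sesugupop)
  ⇒ as a loan: sesugupop
Orkul 'sesugupop' matches the loan outcome 'sesugupop', not the inherited 'seruyubop' — it skipped the early Orkul changes, so it was borrowed from Luvas.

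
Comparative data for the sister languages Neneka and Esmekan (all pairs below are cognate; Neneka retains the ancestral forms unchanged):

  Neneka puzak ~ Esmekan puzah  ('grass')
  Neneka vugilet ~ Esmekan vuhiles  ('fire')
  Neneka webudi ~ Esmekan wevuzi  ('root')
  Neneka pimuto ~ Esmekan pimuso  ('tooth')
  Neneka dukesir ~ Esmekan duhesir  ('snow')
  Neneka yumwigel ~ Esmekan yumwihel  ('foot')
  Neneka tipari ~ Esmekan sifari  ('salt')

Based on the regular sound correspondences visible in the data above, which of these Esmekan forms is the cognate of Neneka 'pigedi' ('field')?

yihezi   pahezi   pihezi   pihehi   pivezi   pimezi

pihezi

yumwigel ~ yumwihel — Neneka g corresponds to Esmekan h between vowels (before a front vowel).
webudi ~ wevuzi — Neneka d corresponds to Esmekan z between vowels (before a front vowel).
Applying these to Neneka 'pigedi':
  pigedi → pihedi   (g→h between vowels (before a front vowel))
  pihedi → pihezi   (d→z between vowels (before a front vowel))
So the Esmekan cognate is 'pihezi'.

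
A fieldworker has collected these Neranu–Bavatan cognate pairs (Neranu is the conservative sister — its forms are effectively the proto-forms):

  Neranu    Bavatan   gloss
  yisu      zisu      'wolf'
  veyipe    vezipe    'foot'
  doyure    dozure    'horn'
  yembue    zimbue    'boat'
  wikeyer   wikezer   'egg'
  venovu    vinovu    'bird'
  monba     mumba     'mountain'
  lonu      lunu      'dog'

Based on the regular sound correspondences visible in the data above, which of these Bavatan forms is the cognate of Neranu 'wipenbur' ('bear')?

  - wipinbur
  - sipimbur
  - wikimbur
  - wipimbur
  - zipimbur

venovu ~ vinovu — Neranu e corresponds to Bavatan i after a consonant, before a nasal.
monba ~ mumba — Neranu n corresponds to Bavatan m after a vowel, before a labial obstruent.
Applying these to Neranu 'wipenbur':
  wipenbur → wipinbur   (e→i after a consonant, before a nasal)
  wipinbur → wipimbur   (n→m after a vowel, before a labial obstruent)
So the Bavatan cognate is 'wipimbur'.

wipimbur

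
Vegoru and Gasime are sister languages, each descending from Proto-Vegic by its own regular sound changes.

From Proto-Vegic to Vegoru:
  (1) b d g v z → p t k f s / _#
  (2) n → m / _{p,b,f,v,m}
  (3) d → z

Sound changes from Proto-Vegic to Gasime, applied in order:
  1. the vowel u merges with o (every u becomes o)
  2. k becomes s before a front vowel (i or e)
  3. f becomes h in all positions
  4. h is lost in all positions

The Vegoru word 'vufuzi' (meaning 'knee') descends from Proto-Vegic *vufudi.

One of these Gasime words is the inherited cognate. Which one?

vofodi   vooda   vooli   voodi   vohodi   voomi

Gasime: *vufudi
  vufudi → vofodi   [vowel merger]
  vofodi (rule 2 does not apply)
  vofodi → vohodi   [unconditioned shift]
  vohodi → voodi   [h-loss]
  giving Gasime voodi.

voodi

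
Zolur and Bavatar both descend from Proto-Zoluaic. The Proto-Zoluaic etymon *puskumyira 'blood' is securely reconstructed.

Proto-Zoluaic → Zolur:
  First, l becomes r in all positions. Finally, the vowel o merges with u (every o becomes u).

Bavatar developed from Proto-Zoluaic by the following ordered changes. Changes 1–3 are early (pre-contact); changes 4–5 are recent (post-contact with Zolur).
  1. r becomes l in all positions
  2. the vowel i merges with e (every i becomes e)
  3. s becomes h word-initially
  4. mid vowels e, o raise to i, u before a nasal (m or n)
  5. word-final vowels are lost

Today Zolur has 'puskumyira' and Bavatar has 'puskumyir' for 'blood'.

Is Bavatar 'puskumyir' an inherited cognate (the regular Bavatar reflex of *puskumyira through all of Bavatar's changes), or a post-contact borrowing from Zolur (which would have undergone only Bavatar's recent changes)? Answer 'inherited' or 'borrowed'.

borrowed

If inherited, *puskumyira would pass through all of Bavatar's changes:
Bavatar: *puskumyira > puskumyila > puskumyela > puskumyel  (by unconditioned shift, vowel merger, apocope)
If borrowed from Zolur 'puskumyira' after the early changes, it would undergo only the recent ones:
  rule 4 (pre-nasal raising): no change (puskumyira)
  rule 5 (apocope): puskumyira → puskumyir
  ⇒ as a loan: puskumyir
Bavatar 'puskumyir' matches the loan outcome 'puskumyir', not the inherited 'puskumyel' — it skipped the early Bavatar changes, so it was borrowed from Zolur.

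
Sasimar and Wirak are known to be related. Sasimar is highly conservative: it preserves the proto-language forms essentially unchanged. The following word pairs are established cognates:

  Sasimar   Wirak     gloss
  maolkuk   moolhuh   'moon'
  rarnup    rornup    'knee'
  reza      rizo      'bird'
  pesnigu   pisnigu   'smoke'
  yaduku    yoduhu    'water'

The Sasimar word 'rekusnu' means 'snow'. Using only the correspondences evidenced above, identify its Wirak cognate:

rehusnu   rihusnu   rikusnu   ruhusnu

reza ~ rizo, pesnigu ~ pisnigu — Sasimar e corresponds to Wirak i after a consonant, before a consonant other than r, m, n, p, b, f, v.
yaduku ~ yoduhu — Sasimar k corresponds to Wirak h between vowels (before a back vowel).
Applying these to Sasimar 'rekusnu':
  rekusnu → rikusnu   (e→i after a consonant, before a consonant other than r, m, n, p, b, f, v)
  rikusnu → rihusnu   (k→h between vowels (before a back vowel))
So the Wirak cognate is 'rihusnu'.

rihusnu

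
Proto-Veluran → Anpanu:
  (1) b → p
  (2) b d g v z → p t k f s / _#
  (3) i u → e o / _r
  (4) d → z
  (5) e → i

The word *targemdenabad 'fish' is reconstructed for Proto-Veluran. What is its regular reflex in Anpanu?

Anpanu: *targemdenabad
  targemdenabad → targemdenapad   [unconditioned shift]
  targemdenapad → targemdenapat   [final devoicing]
  targemdenapat (rule 3 does not apply)
  targemdenapat → targemzenapat   [unconditioned shift]
  targemzenapat → targimzinapat   [vowel merger]
  giving Anpanu targimzinapat.

targimzinapat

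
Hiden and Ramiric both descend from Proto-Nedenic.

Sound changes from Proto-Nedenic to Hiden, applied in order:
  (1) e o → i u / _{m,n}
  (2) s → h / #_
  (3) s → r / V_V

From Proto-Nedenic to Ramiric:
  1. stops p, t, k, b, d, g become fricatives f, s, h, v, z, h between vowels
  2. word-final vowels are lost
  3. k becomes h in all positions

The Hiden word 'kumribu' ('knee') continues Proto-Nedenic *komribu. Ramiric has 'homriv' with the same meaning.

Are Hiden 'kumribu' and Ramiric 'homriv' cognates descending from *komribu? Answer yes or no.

yes

Derive the expected Ramiric reflex of *komribu:
Ramiric: *komribu > komrivu > komriv > homriv  (by intervocalic lenition, apocope, unconditioned shift)
Ramiric 'homriv' matches the regular reflex exactly, so the pair is cognate.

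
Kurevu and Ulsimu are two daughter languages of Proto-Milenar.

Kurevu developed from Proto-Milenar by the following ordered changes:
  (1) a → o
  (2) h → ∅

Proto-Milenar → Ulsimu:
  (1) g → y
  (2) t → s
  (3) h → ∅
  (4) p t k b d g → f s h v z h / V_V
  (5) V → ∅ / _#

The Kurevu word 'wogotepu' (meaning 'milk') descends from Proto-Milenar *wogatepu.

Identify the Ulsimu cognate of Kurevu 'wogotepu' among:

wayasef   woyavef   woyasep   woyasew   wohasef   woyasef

Ulsimu: start from *wogatepu.
  rule 1 (unconditioned shift): wogatepu → woyatepu
  rule 2 (unconditioned shift): woyatepu → woyasepu
  rule 3: no change — woyasepu
  rule 4 (intervocalic lenition): woyasepu → woyasefu
  rule 5 (apocope): woyasefu → woyasef
  ⇒ Ulsimu woyasef
Only 'woyasef' matches the regular Ulsimu development of *wogatepu.

woyasef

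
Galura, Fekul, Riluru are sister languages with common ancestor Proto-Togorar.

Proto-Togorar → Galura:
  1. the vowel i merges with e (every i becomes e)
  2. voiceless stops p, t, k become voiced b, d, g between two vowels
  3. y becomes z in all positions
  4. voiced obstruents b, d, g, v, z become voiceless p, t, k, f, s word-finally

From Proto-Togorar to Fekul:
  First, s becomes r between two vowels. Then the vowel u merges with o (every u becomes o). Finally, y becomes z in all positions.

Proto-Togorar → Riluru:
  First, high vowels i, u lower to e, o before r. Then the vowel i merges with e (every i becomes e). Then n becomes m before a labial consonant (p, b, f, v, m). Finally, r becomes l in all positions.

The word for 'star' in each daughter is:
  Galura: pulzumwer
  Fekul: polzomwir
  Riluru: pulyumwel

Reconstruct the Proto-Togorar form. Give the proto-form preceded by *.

*pulyumwir

Position 4: Galura has z, Fekul has z, Riluru has y. Riluru preserves y here (none of its changes turn any other segment into y), so the proto-segment is *y.
Position 9: Galura has r, Fekul has r, Riluru has l. Galura preserves r here (none of its changes turn any other segment into r), so the proto-segment is *r.
This points to *pulyumwir. Verify forward in each daughter:
Galura: *pulyumwir
  pulyumwir → pulyumwer   [vowel merger]
  pulyumwer (rule 2 does not apply)
  pulyumwer → pulzumwer   [unconditioned shift]
  pulzumwer (rule 4 does not apply)
  giving Galura pulzumwer.
Fekul: *pulyumwir
  pulyumwir (rule 1 does not apply)
  pulyumwir → polyomwir   [vowel merger]
  polyomwir → polzomwir   [unconditioned shift]
  giving Fekul polzomwir.
Riluru: *pulyumwir > pulyumwer > pulyumwel  (by pre-rhotic lowering, unconditioned shift)
*pulyumwir is the unique common source.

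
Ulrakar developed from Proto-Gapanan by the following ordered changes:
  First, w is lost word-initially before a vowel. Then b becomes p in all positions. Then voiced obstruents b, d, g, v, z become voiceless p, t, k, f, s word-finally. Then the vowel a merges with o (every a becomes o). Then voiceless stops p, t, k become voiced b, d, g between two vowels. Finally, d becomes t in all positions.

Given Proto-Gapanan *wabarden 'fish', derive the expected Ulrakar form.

Ulrakar: start from *wabarden.
  rule 1 (glide loss): wabarden → abarden
  rule 2 (unconditioned shift): abarden → aparden
  rule 3: no change — aparden
  rule 4 (vowel merger): aparden → oporden
  rule 5 (intervocalic voicing): oporden → oborden
  rule 6 (unconditioned shift): oborden → oborten
  ⇒ Ulrakar oborten

oborten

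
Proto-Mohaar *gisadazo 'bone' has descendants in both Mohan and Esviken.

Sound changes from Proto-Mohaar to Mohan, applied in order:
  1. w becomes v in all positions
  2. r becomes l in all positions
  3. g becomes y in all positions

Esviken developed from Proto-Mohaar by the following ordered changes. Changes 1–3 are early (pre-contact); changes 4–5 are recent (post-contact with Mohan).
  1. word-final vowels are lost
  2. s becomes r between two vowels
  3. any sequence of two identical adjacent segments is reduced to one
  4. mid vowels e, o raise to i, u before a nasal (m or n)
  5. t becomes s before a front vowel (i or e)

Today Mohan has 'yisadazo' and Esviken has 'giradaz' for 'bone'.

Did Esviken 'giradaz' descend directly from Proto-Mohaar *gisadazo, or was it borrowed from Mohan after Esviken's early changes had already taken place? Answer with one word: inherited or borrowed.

If inherited, *gisadazo would pass through all of Esviken's changes:
Esviken: start from *gisadazo.
  rule 1 (apocope): gisadazo → gisadaz
  rule 2 (rhotacism): gisadaz → giradaz
  rule 3: no change — giradaz
  rule 4: no change — giradaz
  rule 5: no change — giradaz
  ⇒ Esviken giradaz
If borrowed from Mohan 'yisadazo' after the early changes, it would undergo only the recent ones:
  rule 4 (pre-nasal raising): no change (yisadazo)
  rule 5 (palatalisation): no change (yisadazo)
  ⇒ as a loan: yisadazo
Esviken 'giradaz' matches the inherited outcome exactly, so it is an inherited cognate, not a loan.

inherited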